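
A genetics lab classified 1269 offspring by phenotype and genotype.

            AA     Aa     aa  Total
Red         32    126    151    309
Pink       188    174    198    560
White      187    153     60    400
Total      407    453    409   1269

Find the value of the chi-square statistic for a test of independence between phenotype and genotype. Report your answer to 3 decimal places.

Grand total N = 1269.
Expected counts (row total × column total / N):
  Red, AA: 309×407/1269 = 99.1040
  Red, Aa: 309×453/1269 = 110.3050
  Red, aa: 309×409/1269 = 99.5910
  Pink, AA: 560×407/1269 = 179.6060
  Pink, Aa: 560×453/1269 = 199.9054
  Pink, aa: 560×409/1269 = 180.4886
  White, AA: 400×407/1269 = 128.2900
  White, Aa: 400×453/1269 = 142.7896
  White, aa: 400×409/1269 = 128.9204
Contributions (O − E)²/E:
  (32 − 99.1040)²/99.1040 = 45.4366
  (126 − 110.3050)²/110.3050 = 2.2332
  (151 − 99.5910)²/99.5910 = 26.5374
  (188 − 179.6060)²/179.6060 = 0.3923
  (174 − 199.9054)²/199.9054 = 3.3570
  (198 − 180.4886)²/180.4886 = 1.6990
  (187 − 128.2900)²/128.2900 = 26.8678
  (153 − 142.7896)²/142.7896 = 0.7301
  (60 − 128.9204)²/128.9204 = 36.8446
χ² = 45.4366 + 2.2332 + 26.5374 + 0.3923 + 3.3570 + 1.6990 + 26.8678 + 0.7301 + 36.8446 = 144.098

144.098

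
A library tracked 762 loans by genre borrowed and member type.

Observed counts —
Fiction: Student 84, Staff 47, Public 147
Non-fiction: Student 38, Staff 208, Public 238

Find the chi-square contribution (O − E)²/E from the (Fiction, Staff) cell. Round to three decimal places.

22.776

Row total (Fiction) = 278; column total (Staff) = 255; N = 762.
Expected count E = 278 × 255 / 762 = 93.0315.
Contribution = (O − E)²/E = (47 − 93.0315)² / 93.0315 = 22.776.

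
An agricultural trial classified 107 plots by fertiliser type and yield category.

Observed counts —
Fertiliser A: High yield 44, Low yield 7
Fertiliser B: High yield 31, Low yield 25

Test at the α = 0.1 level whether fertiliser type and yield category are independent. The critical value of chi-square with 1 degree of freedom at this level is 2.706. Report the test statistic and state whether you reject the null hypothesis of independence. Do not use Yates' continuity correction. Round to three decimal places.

12.171; reject H₀

Row totals: 51, 56. Column totals: 75, 32. Grand total N = 107.
Expected counts (row total × column total / N):
  Fertiliser A, High yield: 51×75/107 = 35.7477
  Fertiliser A, Low yield: 51×32/107 = 15.2523
  Fertiliser B, High yield: 56×75/107 = 39.2523
  Fertiliser B, Low yield: 56×32/107 = 16.7477
Contributions (O − E)²/E:
  (44 − 35.7477)²/35.7477 = 1.9050
  (7 − 15.2523)²/15.2523 = 4.4649
  (31 − 39.2523)²/39.2523 = 1.7349
  (25 − 16.7477)²/16.7477 = 4.0663
χ² = 1.9050 + 4.4649 + 1.7349 + 4.0663 = 12.171
df = (2−1)(2−1) = 1. Since 12.171 > 2.706, reject the null hypothesis of independence at α = 0.1.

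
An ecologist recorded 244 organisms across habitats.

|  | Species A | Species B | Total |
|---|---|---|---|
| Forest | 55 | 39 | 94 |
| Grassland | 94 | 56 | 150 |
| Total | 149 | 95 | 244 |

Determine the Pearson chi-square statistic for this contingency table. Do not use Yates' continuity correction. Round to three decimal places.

0.420

Grand total N = 244.
Expected counts (row total × column total / N):
  Forest, Species A: 94×149/244 = 57.4016
  Forest, Species B: 94×95/244 = 36.5984
  Grassland, Species A: 150×149/244 = 91.5984
  Grassland, Species B: 150×95/244 = 58.4016
Contributions (O − E)²/E:
  (55 − 57.4016)²/57.4016 = 0.1005
  (39 − 36.5984)²/36.5984 = 0.1576
  (94 − 91.5984)²/91.5984 = 0.0630
  (56 − 58.4016)²/58.4016 = 0.0988
χ² = 0.1005 + 0.1576 + 0.0630 + 0.0988 = 0.420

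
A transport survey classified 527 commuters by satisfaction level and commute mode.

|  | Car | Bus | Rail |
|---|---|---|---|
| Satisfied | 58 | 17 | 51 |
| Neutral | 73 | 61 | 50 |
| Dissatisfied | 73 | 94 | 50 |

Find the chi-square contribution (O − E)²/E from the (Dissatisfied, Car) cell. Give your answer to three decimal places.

Row total (Dissatisfied) = 217; column total (Car) = 204; N = 527.
Expected count E = 217 × 204 / 527 = 84.0000.
Contribution = (O − E)²/E = (73 − 84.0000)² / 84.0000 = 1.440.

1.440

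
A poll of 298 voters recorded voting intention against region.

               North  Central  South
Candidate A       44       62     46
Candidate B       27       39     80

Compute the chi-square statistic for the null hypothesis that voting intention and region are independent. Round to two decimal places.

Row totals: 152, 146. Column totals: 71, 101, 126. Grand total N = 298.
Expected counts (row total × column total / N):
  Candidate A, North: 152×71/298 = 36.215
  Candidate A, Central: 152×101/298 = 51.517
  Candidate A, South: 152×126/298 = 64.268
  Candidate B, North: 146×71/298 = 34.785
  Candidate B, Central: 146×101/298 = 49.483
  Candidate B, South: 146×126/298 = 61.732
Contributions (O − E)²/E:
  (44 − 36.215)²/36.215 = 1.6735
  (62 − 51.517)²/51.517 = 2.1331
  (46 − 64.268)²/64.268 = 5.1926
  (27 − 34.785)²/34.785 = 1.7423
  (39 − 49.483)²/49.483 = 2.2208
  (80 − 61.732)²/61.732 = 5.4059
χ² = 1.6735 + 2.1331 + 5.1926 + 1.7423 + 2.2208 + 5.4059 = 18.37

18.37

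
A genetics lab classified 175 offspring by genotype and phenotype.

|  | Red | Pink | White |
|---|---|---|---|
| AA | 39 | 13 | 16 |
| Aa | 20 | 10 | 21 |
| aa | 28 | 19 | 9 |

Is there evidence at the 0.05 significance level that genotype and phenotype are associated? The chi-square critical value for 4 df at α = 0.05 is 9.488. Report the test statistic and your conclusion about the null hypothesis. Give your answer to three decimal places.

12.037; reject H₀

Row totals: 68, 51, 56. Column totals: 87, 42, 46. Grand total N = 175.
Expected counts (row total × column total / N):
  AA, Red: 68×87/175 = 33.8057
  AA, Pink: 68×42/175 = 16.3200
  AA, White: 68×46/175 = 17.8743
  Aa, Red: 51×87/175 = 25.3543
  Aa, Pink: 51×42/175 = 12.2400
  Aa, White: 51×46/175 = 13.4057
  aa, Red: 56×87/175 = 27.8400
  aa, Pink: 56×42/175 = 13.4400
  aa, White: 56×46/175 = 14.7200
Contributions (O − E)²/E:
  (39 − 33.8057)²/33.8057 = 0.7981
  (13 − 16.3200)²/16.3200 = 0.6754
  (16 − 17.8743)²/17.8743 = 0.1965
  (20 − 25.3543)²/25.3543 = 1.1307
  (10 − 12.2400)²/12.2400 = 0.4099
  (21 − 13.4057)²/13.4057 = 4.3022
  (28 − 27.8400)²/27.8400 = 0.0009
  (19 − 13.4400)²/13.4400 = 2.3001
  (9 − 14.7200)²/14.7200 = 2.2227
χ² = 0.7981 + 0.6754 + 0.1965 + 1.1307 + 0.4099 + 4.3022 + 0.0009 + 2.3001 + 2.2227 = 12.037
df = (3−1)(3−1) = 4. Since 12.037 > 9.488, reject the null hypothesis of independence at α = 0.05.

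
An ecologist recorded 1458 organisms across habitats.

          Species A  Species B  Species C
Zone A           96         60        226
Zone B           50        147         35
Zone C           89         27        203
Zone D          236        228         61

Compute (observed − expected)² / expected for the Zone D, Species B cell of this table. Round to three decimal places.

22.841

Row total (Zone D) = 525; column total (Species B) = 462; N = 1458.
Expected count E = 525 × 462 / 1458 = 166.35802.
Contribution = (O − E)²/E = (228 − 166.35802)² / 166.35802 = 22.841.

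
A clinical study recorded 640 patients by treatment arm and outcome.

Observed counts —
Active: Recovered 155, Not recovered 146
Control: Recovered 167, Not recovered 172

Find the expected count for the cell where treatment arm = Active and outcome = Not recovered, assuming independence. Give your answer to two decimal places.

149.56

Row total (Active) = 301; column total (Not recovered) = 318; grand total N = 640.
Expected count = (row total × column total) / N = 301 × 318 / 640 = 149.56.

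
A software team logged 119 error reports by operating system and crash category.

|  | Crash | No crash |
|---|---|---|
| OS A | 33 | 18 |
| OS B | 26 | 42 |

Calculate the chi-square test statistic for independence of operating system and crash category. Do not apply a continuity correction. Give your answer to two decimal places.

8.17

Row totals: 51, 68. Column totals: 59, 60. Grand total N = 119.
Expected counts (row total × column total / N):
  OS A, Crash: 51×59/119 = 25.286
  OS A, No crash: 51×60/119 = 25.714
  OS B, Crash: 68×59/119 = 33.714
  OS B, No crash: 68×60/119 = 34.286
Contributions (O − E)²/E:
  (33 − 25.286)²/25.286 = 2.3533
  (18 − 25.714)²/25.714 = 2.3141
  (26 − 33.714)²/33.714 = 1.7650
  (42 − 34.286)²/34.286 = 1.7356
χ² = 2.3533 + 2.3141 + 1.7650 + 1.7356 = 8.17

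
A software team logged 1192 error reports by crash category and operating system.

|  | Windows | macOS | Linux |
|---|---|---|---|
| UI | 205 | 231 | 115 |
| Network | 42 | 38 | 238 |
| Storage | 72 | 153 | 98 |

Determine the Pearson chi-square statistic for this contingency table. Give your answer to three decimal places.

277.599

Row totals: 551, 318, 323. Column totals: 319, 422, 451. Grand total N = 1192.
Expected counts (row total × column total / N):
  UI, Windows: 551×319/1192 = 147.4572
  UI, macOS: 551×422/1192 = 195.0688
  UI, Linux: 551×451/1192 = 208.4740
  Network, Windows: 318×319/1192 = 85.1023
  Network, macOS: 318×422/1192 = 112.5805
  Network, Linux: 318×451/1192 = 120.3171
  Storage, Windows: 323×319/1192 = 86.4404
  Storage, macOS: 323×422/1192 = 114.3507
  Storage, Linux: 323×451/1192 = 122.2089
Contributions (O − E)²/E:
  (205 − 147.4572)²/147.4572 = 22.4552
  (231 − 195.0688)²/195.0688 = 6.6184
  (115 − 208.4740)²/208.4740 = 41.9112
  (42 − 85.1023)²/85.1023 = 21.8303
  (38 − 112.5805)²/112.5805 = 49.4069
  (238 − 120.3171)²/120.3171 = 115.1064
  (72 − 86.4404)²/86.4404 = 2.4124
  (153 − 114.3507)²/114.3507 = 13.0630
  (98 − 122.2089)²/122.2089 = 4.7956
χ² = 22.4552 + 6.6184 + 41.9112 + 21.8303 + 49.4069 + 115.1064 + 2.4124 + 13.0630 + 4.7956 = 277.599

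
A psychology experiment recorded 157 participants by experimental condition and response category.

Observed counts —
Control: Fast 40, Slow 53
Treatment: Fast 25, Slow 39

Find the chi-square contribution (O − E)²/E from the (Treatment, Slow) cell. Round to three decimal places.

0.060

Row total (Treatment) = 64; column total (Slow) = 92; N = 157.
Expected count E = 64 × 92 / 157 = 37.5032.
Contribution = (O − E)²/E = (39 − 37.5032)² / 37.5032 = 0.060.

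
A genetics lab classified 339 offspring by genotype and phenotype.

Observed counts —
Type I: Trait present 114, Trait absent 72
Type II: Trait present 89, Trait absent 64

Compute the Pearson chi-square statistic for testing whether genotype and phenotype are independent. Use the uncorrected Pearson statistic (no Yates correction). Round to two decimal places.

0.34

Row totals: 186, 153. Column totals: 203, 136. Grand total N = 339.
Expected counts (row total × column total / N):
  Type I, Trait present: 186×203/339 = 111.381
  Type I, Trait absent: 186×136/339 = 74.619
  Type II, Trait present: 153×203/339 = 91.619
  Type II, Trait absent: 153×136/339 = 61.381
Contributions (O − E)²/E:
  (114 − 111.381)²/111.381 = 0.0616
  (72 − 74.619)²/74.619 = 0.0919
  (89 − 91.619)²/91.619 = 0.0749
  (64 − 61.381)²/61.381 = 0.1117
χ² = 0.0616 + 0.0919 + 0.0749 + 0.1117 = 0.34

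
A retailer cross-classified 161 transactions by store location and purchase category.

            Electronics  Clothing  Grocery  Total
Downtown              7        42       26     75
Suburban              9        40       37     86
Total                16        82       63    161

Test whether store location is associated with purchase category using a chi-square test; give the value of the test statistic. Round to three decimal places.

Grand total N = 161.
Expected counts (row total × column total / N):
  Downtown, Electronics: 75×16/161 = 7.4534
  Downtown, Clothing: 75×82/161 = 38.1988
  Downtown, Grocery: 75×63/161 = 29.3478
  Suburban, Electronics: 86×16/161 = 8.5466
  Suburban, Clothing: 86×82/161 = 43.8012
  Suburban, Grocery: 86×63/161 = 33.6522
Contributions (O − E)²/E:
  (7 − 7.4534)²/7.4534 = 0.0276
  (42 − 38.1988)²/38.1988 = 0.3783
  (26 − 29.3478)²/29.3478 = 0.3819
  (9 − 8.5466)²/8.5466 = 0.0241
  (40 − 43.8012)²/43.8012 = 0.3299
  (37 − 33.6522)²/33.6522 = 0.3330
χ² = 0.0276 + 0.3783 + 0.3819 + 0.0241 + 0.3299 + 0.3330 = 1.475

1.475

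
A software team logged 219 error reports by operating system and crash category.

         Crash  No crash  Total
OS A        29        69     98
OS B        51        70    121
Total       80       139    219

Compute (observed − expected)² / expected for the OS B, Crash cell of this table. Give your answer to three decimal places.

1.046

Row total (OS B) = 121; column total (Crash) = 80; N = 219.
Expected count E = 121 × 80 / 219 = 44.2009.
Contribution = (O − E)²/E = (51 − 44.2009)² / 44.2009 = 1.046.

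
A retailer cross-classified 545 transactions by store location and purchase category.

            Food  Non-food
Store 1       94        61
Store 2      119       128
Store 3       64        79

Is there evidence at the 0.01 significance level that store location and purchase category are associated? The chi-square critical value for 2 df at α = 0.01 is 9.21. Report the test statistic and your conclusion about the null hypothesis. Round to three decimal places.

8.781; fail to reject H₀

Row totals: 155, 247, 143. Column totals: 277, 268. Grand total N = 545.
Expected counts (row total × column total / N):
  Store 1, Food: 155×277/545 = 78.7798
  Store 1, Non-food: 155×268/545 = 76.2202
  Store 2, Food: 247×277/545 = 125.5394
  Store 2, Non-food: 247×268/545 = 121.4606
  Store 3, Food: 143×277/545 = 72.6807
  Store 3, Non-food: 143×268/545 = 70.3193
Contributions (O − E)²/E:
  (94 − 78.7798)²/78.7798 = 2.9405
  (61 − 76.2202)²/76.2202 = 3.0393
  (119 − 125.5394)²/125.5394 = 0.3406
  (128 − 121.4606)²/121.4606 = 0.3521
  (64 − 72.6807)²/72.6807 = 1.0368
  (79 − 70.3193)²/70.3193 = 1.0716
χ² = 2.9405 + 3.0393 + 0.3406 + 0.3521 + 1.0368 + 1.0716 = 8.781
df = (3−1)(2−1) = 2. Since 8.781 < 9.21, fail to reject the null hypothesis of independence at α = 0.01.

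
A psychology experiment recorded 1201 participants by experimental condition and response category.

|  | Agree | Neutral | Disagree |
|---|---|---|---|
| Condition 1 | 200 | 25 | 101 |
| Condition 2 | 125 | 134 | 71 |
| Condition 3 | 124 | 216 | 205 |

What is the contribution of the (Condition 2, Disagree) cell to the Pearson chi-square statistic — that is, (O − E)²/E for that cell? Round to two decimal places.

Row total (Condition 2) = 330; column total (Disagree) = 377; N = 1201.
Expected count E = 330 × 377 / 1201 = 103.589.
Contribution = (O − E)²/E = (71 − 103.589)² / 103.589 = 10.25.

10.25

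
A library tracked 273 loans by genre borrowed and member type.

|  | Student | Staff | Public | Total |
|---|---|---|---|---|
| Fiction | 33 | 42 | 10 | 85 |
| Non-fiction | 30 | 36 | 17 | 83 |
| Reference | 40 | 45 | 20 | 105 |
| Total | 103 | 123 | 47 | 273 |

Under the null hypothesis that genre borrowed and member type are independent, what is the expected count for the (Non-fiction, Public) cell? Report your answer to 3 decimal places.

Row total (Non-fiction) = 83; column total (Public) = 47; grand total N = 273.
Expected count = (row total × column total) / N = 83 × 47 / 273 = 14.289.

14.289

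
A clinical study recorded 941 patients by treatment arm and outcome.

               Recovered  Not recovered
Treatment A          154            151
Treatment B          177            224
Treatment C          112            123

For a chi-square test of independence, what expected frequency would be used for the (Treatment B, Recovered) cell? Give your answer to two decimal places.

188.78

Row total (Treatment B) = 401; column total (Recovered) = 443; grand total N = 941.
Expected count = (row total × column total) / N = 401 × 443 / 941 = 188.78.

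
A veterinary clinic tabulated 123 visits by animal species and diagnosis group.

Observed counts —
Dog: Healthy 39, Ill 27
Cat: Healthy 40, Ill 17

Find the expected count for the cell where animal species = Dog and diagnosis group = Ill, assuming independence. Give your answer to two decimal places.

Row total (Dog) = 66; column total (Ill) = 44; grand total N = 123.
Expected count = (row total × column total) / N = 66 × 44 / 123 = 23.61.

23.61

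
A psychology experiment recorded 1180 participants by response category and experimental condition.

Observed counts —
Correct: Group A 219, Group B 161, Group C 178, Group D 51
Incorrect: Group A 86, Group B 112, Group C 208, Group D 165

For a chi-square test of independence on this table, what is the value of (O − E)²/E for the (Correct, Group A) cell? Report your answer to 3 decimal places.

24.097

Row total (Correct) = 609; column total (Group A) = 305; N = 1180.
Expected count E = 609 × 305 / 1180 = 157.4110.
Contribution = (O − E)²/E = (219 − 157.4110)² / 157.4110 = 24.097.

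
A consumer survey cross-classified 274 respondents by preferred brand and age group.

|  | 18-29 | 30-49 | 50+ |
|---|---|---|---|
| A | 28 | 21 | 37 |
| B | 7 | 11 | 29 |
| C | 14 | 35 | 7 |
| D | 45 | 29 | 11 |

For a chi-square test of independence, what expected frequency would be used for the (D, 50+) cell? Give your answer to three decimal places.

Row total (D) = 85; column total (50+) = 84; grand total N = 274.
Expected count = (row total × column total) / N = 85 × 84 / 274 = 26.058.

26.058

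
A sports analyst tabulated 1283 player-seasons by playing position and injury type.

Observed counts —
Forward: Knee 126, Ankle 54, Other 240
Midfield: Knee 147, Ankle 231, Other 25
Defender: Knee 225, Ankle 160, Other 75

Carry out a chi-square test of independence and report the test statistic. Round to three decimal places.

367.795

Row totals: 420, 403, 460. Column totals: 498, 445, 340. Grand total N = 1283.
Expected counts (row total × column total / N):
  Forward, Knee: 420×498/1283 = 163.02416
  Forward, Ankle: 420×445/1283 = 145.67420
  Forward, Other: 420×340/1283 = 111.30164
  Midfield, Knee: 403×498/1283 = 156.42557
  Midfield, Ankle: 403×445/1283 = 139.77786
  Midfield, Other: 403×340/1283 = 106.79657
  Defender, Knee: 460×498/1283 = 178.55027
  Defender, Ankle: 460×445/1283 = 159.54793
  Defender, Other: 460×340/1283 = 121.90179
Contributions (O − E)²/E:
  (126 − 163.02416)²/163.02416 = 8.4085
  (54 − 145.67420)²/145.67420 = 57.6915
  (240 − 111.30164)²/111.30164 = 148.8142
  (147 − 156.42557)²/156.42557 = 0.5679
  (231 − 139.77786)²/139.77786 = 59.5336
  (25 − 106.79657)²/106.79657 = 62.6488
  (225 − 178.55027)²/178.55027 = 12.0839
  (160 − 159.54793)²/159.54793 = 0.0013
  (75 − 121.90179)²/121.90179 = 18.0455
χ² = 8.4085 + 57.6915 + 148.8142 + 0.5679 + 59.5336 + 62.6488 + 12.0839 + 0.0013 + 18.0455 = 367.795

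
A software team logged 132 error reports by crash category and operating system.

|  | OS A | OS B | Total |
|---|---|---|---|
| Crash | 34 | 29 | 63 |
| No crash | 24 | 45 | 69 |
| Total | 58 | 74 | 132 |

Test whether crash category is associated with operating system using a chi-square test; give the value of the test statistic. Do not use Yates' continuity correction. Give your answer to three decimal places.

4.921

Grand total N = 132.
Expected counts (row total × column total / N):
  Crash, OS A: 63×58/132 = 27.6818
  Crash, OS B: 63×74/132 = 35.3182
  No crash, OS A: 69×58/132 = 30.3182
  No crash, OS B: 69×74/132 = 38.6818
Contributions (O − E)²/E:
  (34 − 27.6818)²/27.6818 = 1.4421
  (29 − 35.3182)²/35.3182 = 1.1303
  (24 − 30.3182)²/30.3182 = 1.3167
  (45 − 38.6818)²/38.6818 = 1.0320
χ² = 1.4421 + 1.1303 + 1.3167 + 1.0320 = 4.921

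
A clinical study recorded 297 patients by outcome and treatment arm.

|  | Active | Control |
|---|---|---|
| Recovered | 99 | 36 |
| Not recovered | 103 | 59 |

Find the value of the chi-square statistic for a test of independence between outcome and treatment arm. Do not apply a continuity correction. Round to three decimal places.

Row totals: 135, 162. Column totals: 202, 95. Grand total N = 297.
Expected counts (row total × column total / N):
  Recovered, Active: 135×202/297 = 91.8182
  Recovered, Control: 135×95/297 = 43.1818
  Not recovered, Active: 162×202/297 = 110.1818
  Not recovered, Control: 162×95/297 = 51.8182
Contributions (O − E)²/E:
  (99 − 91.8182)²/91.8182 = 0.5617
  (36 − 43.1818)²/43.1818 = 1.1944
  (103 − 110.1818)²/110.1818 = 0.4681
  (59 − 51.8182)²/51.8182 = 0.9954
χ² = 0.5617 + 1.1944 + 0.4681 + 0.9954 = 3.220

3.220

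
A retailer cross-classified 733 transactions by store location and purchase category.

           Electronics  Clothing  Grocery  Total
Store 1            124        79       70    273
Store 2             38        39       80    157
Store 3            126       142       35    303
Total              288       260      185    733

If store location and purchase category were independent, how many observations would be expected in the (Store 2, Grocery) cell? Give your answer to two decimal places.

Row total (Store 2) = 157; column total (Grocery) = 185; grand total N = 733.
Expected count = (row total × column total) / N = 157 × 185 / 733 = 39.62.

39.62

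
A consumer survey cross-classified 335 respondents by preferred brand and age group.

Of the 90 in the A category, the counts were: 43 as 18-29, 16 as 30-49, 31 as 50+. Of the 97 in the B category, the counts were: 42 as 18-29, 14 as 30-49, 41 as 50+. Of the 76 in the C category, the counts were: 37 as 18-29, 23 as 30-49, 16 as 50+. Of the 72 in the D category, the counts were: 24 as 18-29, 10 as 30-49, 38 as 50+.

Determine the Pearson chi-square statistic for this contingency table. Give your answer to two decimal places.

20.56

Row totals: 90, 97, 76, 72. Column totals: 146, 63, 126. Grand total N = 335.
Expected counts (row total × column total / N):
  A, 18-29: 90×146/335 = 39.224
  A, 30-49: 90×63/335 = 16.925
  A, 50+: 90×126/335 = 33.851
  B, 18-29: 97×146/335 = 42.275
  B, 30-49: 97×63/335 = 18.242
  B, 50+: 97×126/335 = 36.484
  C, 18-29: 76×146/335 = 33.122
  C, 30-49: 76×63/335 = 14.293
  C, 50+: 76×126/335 = 28.585
  D, 18-29: 72×146/335 = 31.379
  D, 30-49: 72×63/335 = 13.540
  D, 50+: 72×126/335 = 27.081
Contributions (O − E)²/E:
  (43 − 39.224)²/39.224 = 0.3635
  (16 − 16.925)²/16.925 = 0.0506
  (31 − 33.851)²/33.851 = 0.2401
  (42 − 42.275)²/42.275 = 0.0018
  (14 − 18.242)²/18.242 = 0.9864
  (41 − 36.484)²/36.484 = 0.5590
  (37 − 33.122)²/33.122 = 0.4540
  (23 − 14.293)²/14.293 = 5.3041
  (16 − 28.585)²/28.585 = 5.5407
  (24 − 31.379)²/31.379 = 1.7352
  (10 − 13.540)²/13.540 = 0.9255
  (38 − 27.081)²/27.081 = 4.4025
χ² = 0.3635 + 0.0506 + 0.2401 + 0.0018 + 0.9864 + 0.5590 + 0.4540 + 5.3041 + 5.5407 + 1.7352 + 0.9255 + 4.4025 = 20.56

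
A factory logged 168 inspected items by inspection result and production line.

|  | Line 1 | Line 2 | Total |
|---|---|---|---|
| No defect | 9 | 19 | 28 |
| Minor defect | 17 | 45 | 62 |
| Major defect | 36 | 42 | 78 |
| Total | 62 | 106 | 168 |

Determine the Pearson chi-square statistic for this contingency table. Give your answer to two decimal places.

Grand total N = 168.
Expected counts (row total × column total / N):
  No defect, Line 1: 28×62/168 = 10.333
  No defect, Line 2: 28×106/168 = 17.667
  Minor defect, Line 1: 62×62/168 = 22.881
  Minor defect, Line 2: 62×106/168 = 39.119
  Major defect, Line 1: 78×62/168 = 28.786
  Major defect, Line 2: 78×106/168 = 49.214
Contributions (O − E)²/E:
  (9 − 10.333)²/10.333 = 0.1720
  (19 − 17.667)²/17.667 = 0.1006
  (17 − 22.881)²/22.881 = 1.5116
  (45 − 39.119)²/39.119 = 0.8841
  (36 − 28.786)²/28.786 = 1.8079
  (42 − 49.214)²/49.214 = 1.0575
χ² = 0.1720 + 0.1006 + 1.5116 + 0.8841 + 1.8079 + 1.0575 = 5.53

5.53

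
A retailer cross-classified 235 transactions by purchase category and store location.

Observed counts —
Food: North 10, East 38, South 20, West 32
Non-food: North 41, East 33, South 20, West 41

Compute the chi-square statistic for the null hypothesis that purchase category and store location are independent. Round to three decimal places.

Row totals: 100, 135. Column totals: 51, 71, 40, 73. Grand total N = 235.
Expected counts (row total × column total / N):
  Food, North: 100×51/235 = 21.7021
  Food, East: 100×71/235 = 30.2128
  Food, South: 100×40/235 = 17.0213
  Food, West: 100×73/235 = 31.0638
  Non-food, North: 135×51/235 = 29.2979
  Non-food, East: 135×71/235 = 40.7872
  Non-food, South: 135×40/235 = 22.9787
  Non-food, West: 135×73/235 = 41.9362
Contributions (O − E)²/E:
  (10 − 21.7021)²/21.7021 = 6.3099
  (38 − 30.2128)²/30.2128 = 2.0071
  (20 − 17.0213)²/17.0213 = 0.5213
  (32 − 31.0638)²/31.0638 = 0.0282
  (41 − 29.2979)²/29.2979 = 4.6740
  (33 − 40.7872)²/40.7872 = 1.4868
  (20 − 22.9787)²/22.9787 = 0.3861
  (41 − 41.9362)²/41.9362 = 0.0209
χ² = 6.3099 + 2.0071 + 0.5213 + 0.0282 + 4.6740 + 1.4868 + 0.3861 + 0.0209 = 15.434

15.434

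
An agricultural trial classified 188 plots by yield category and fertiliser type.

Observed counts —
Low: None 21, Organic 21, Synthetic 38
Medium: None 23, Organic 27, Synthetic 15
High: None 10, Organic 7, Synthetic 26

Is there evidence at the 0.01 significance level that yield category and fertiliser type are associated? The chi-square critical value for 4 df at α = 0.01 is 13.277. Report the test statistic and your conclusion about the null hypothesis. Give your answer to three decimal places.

Row totals: 80, 65, 43. Column totals: 54, 55, 79. Grand total N = 188.
Expected counts (row total × column total / N):
  Low, None: 80×54/188 = 22.9787
  Low, Organic: 80×55/188 = 23.4043
  Low, Synthetic: 80×79/188 = 33.6170
  Medium, None: 65×54/188 = 18.6702
  Medium, Organic: 65×55/188 = 19.0160
  Medium, Synthetic: 65×79/188 = 27.3138
  High, None: 43×54/188 = 12.3511
  High, Organic: 43×55/188 = 12.5798
  High, Synthetic: 43×79/188 = 18.0691
Contributions (O − E)²/E:
  (21 − 22.9787)²/22.9787 = 0.1704
  (21 − 23.4043)²/23.4043 = 0.2470
  (38 − 33.6170)²/33.6170 = 0.5715
  (23 − 18.6702)²/18.6702 = 1.0041
  (27 − 19.0160)²/19.0160 = 3.3521
  (15 − 27.3138)²/27.3138 = 5.5514
  (10 − 12.3511)²/12.3511 = 0.4475
  (7 − 12.5798)²/12.5798 = 2.4749
  (26 − 18.0691)²/18.0691 = 3.4810
χ² = 0.1704 + 0.2470 + 0.5715 + 1.0041 + 3.3521 + 5.5514 + 0.4475 + 2.4749 + 3.4810 = 17.300
df = (3−1)(3−1) = 4. Since 17.300 > 13.277, reject the null hypothesis of independence at α = 0.01.

17.300; reject H₀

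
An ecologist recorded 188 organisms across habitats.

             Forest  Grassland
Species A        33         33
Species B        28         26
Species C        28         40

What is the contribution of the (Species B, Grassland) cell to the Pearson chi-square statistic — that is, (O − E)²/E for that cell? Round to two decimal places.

Row total (Species B) = 54; column total (Grassland) = 99; N = 188.
Expected count E = 54 × 99 / 188 = 28.436.
Contribution = (O − E)²/E = (26 − 28.436)² / 28.436 = 0.21.

0.21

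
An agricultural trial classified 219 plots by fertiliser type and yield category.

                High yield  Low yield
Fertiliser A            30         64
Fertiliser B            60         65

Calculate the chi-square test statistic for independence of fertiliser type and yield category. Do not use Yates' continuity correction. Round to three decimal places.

5.735

Row totals: 94, 125. Column totals: 90, 129. Grand total N = 219.
Expected counts (row total × column total / N):
  Fertiliser A, High yield: 94×90/219 = 38.63014
  Fertiliser A, Low yield: 94×129/219 = 55.36986
  Fertiliser B, High yield: 125×90/219 = 51.36986
  Fertiliser B, Low yield: 125×129/219 = 73.63014
Contributions (O − E)²/E:
  (30 − 38.63014)²/38.63014 = 1.9280
  (64 − 55.36986)²/55.36986 = 1.3451
  (60 − 51.36986)²/51.36986 = 1.4499
  (65 − 73.63014)²/73.63014 = 1.0115
χ² = 1.9280 + 1.3451 + 1.4499 + 1.0115 = 5.735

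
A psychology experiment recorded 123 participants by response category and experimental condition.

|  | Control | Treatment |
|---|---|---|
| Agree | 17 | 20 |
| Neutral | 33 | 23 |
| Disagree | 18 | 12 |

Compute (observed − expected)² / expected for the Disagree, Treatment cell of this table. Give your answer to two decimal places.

0.15

Row total (Disagree) = 30; column total (Treatment) = 55; N = 123.
Expected count E = 30 × 55 / 123 = 13.415.
Contribution = (O − E)²/E = (12 − 13.415)² / 13.415 = 0.15.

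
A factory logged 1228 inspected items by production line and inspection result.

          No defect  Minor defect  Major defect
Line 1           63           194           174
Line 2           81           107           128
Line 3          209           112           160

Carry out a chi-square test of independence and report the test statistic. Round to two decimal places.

103.08

Row totals: 431, 316, 481. Column totals: 353, 413, 462. Grand total N = 1228.
Expected counts (row total × column total / N):
  Line 1, No defect: 431×353/1228 = 123.8950
  Line 1, Minor defect: 431×413/1228 = 144.9536
  Line 1, Major defect: 431×462/1228 = 162.1515
  Line 2, No defect: 316×353/1228 = 90.8371
  Line 2, Minor defect: 316×413/1228 = 106.2769
  Line 2, Major defect: 316×462/1228 = 118.8860
  Line 3, No defect: 481×353/1228 = 138.2679
  Line 3, Minor defect: 481×413/1228 = 161.7695
  Line 3, Major defect: 481×462/1228 = 180.9625
Contributions (O − E)²/E:
  (63 − 123.8950)²/123.8950 = 29.9302
  (194 − 144.9536)²/144.9536 = 16.5953
  (174 − 162.1515)²/162.1515 = 0.8658
  (81 − 90.8371)²/90.8371 = 1.0653
  (107 − 106.2769)²/106.2769 = 0.0049
  (128 − 118.8860)²/118.8860 = 0.6987
  (209 − 138.2679)²/138.2679 = 36.1836
  (112 − 161.7695)²/161.7695 = 15.3119
  (160 − 180.9625)²/180.9625 = 2.4283
χ² = 29.9302 + 16.5953 + 0.8658 + 1.0653 + 0.0049 + 0.6987 + 36.1836 + 15.3119 + 2.4283 = 103.08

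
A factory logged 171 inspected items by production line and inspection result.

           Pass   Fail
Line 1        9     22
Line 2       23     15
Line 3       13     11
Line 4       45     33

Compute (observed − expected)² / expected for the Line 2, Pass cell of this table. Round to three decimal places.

Row total (Line 2) = 38; column total (Pass) = 90; N = 171.
Expected count E = 38 × 90 / 171 = 20.0000.
Contribution = (O − E)²/E = (23 − 20.0000)² / 20.0000 = 0.450.

0.450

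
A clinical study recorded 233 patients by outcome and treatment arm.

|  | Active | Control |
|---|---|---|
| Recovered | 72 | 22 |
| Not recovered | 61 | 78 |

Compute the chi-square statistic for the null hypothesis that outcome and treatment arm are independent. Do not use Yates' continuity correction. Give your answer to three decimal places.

Row totals: 94, 139. Column totals: 133, 100. Grand total N = 233.
Expected counts (row total × column total / N):
  Recovered, Active: 94×133/233 = 53.6567
  Recovered, Control: 94×100/233 = 40.3433
  Not recovered, Active: 139×133/233 = 79.3433
  Not recovered, Control: 139×100/233 = 59.6567
Contributions (O − E)²/E:
  (72 − 53.6567)²/53.6567 = 6.2709
  (22 − 40.3433)²/40.3433 = 8.3403
  (61 − 79.3433)²/79.3433 = 4.2408
  (78 − 59.6567)²/59.6567 = 5.6402
χ² = 6.2709 + 8.3403 + 4.2408 + 5.6402 = 24.492

24.492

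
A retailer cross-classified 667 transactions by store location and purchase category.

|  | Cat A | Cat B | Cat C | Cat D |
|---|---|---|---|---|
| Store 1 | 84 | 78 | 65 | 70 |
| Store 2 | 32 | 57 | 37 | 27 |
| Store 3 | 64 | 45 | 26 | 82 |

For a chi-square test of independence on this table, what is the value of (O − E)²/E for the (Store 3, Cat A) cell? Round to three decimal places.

Row total (Store 3) = 217; column total (Cat A) = 180; N = 667.
Expected count E = 217 × 180 / 667 = 58.56072.
Contribution = (O − E)²/E = (64 − 58.56072)² / 58.56072 = 0.505.

0.505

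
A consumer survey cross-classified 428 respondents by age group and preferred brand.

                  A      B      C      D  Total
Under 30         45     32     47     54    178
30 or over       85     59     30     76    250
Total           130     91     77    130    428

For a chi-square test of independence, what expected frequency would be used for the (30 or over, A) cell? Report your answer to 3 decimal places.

Row total (30 or over) = 250; column total (A) = 130; grand total N = 428.
Expected count = (row total × column total) / N = 250 × 130 / 428 = 75.935.

75.935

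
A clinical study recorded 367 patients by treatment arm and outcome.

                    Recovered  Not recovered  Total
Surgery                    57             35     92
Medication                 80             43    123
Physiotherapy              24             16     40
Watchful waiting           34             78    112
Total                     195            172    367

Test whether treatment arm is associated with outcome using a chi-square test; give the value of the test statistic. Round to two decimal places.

33.97

Grand total N = 367.
Expected counts (row total × column total / N):
  Surgery, Recovered: 92×195/367 = 48.8828
  Surgery, Not recovered: 92×172/367 = 43.1172
  Medication, Recovered: 123×195/367 = 65.3542
  Medication, Not recovered: 123×172/367 = 57.6458
  Physiotherapy, Recovered: 40×195/367 = 21.2534
  Physiotherapy, Not recovered: 40×172/367 = 18.7466
  Watchful waiting, Recovered: 112×195/367 = 59.5095
  Watchful waiting, Not recovered: 112×172/367 = 52.4905
Contributions (O − E)²/E:
  (57 − 48.8828)²/48.8828 = 1.3479
  (35 − 43.1172)²/43.1172 = 1.5281
  (80 − 65.3542)²/65.3542 = 3.2821
  (43 − 57.6458)²/57.6458 = 3.7210
  (24 − 21.2534)²/21.2534 = 0.3549
  (16 − 18.7466)²/18.7466 = 0.4024
  (34 − 59.5095)²/59.5095 = 10.9350
  (78 − 52.4905)²/52.4905 = 12.3972
χ² = 1.3479 + 1.5281 + 3.2821 + 3.7210 + 0.3549 + 0.4024 + 10.9350 + 12.3972 = 33.97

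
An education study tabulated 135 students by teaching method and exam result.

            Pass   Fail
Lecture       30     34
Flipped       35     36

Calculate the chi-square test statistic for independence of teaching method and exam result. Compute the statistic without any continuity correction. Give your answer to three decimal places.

0.079

Row totals: 64, 71. Column totals: 65, 70. Grand total N = 135.
Expected counts (row total × column total / N):
  Lecture, Pass: 64×65/135 = 30.8148
  Lecture, Fail: 64×70/135 = 33.1852
  Flipped, Pass: 71×65/135 = 34.1852
  Flipped, Fail: 71×70/135 = 36.8148
Contributions (O − E)²/E:
  (30 − 30.8148)²/30.8148 = 0.0215
  (34 − 33.1852)²/33.1852 = 0.0200
  (35 − 34.1852)²/34.1852 = 0.0194
  (36 − 36.8148)²/36.8148 = 0.0180
χ² = 0.0215 + 0.0200 + 0.0194 + 0.0180 = 0.079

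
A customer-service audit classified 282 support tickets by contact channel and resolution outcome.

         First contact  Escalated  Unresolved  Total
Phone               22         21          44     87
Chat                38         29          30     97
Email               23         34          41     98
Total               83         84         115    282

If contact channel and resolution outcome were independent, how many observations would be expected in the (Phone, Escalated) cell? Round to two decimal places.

Row total (Phone) = 87; column total (Escalated) = 84; grand total N = 282.
Expected count = (row total × column total) / N = 87 × 84 / 282 = 25.91.

25.91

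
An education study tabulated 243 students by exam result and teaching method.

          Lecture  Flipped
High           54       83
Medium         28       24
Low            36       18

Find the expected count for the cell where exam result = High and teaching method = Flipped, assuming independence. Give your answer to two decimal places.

70.47

Row total (High) = 137; column total (Flipped) = 125; grand total N = 243.
Expected count = (row total × column total) / N = 137 × 125 / 243 = 70.47.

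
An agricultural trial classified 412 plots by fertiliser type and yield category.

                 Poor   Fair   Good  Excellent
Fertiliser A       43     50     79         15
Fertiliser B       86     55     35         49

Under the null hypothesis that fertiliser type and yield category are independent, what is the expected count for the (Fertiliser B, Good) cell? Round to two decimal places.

Row total (Fertiliser B) = 225; column total (Good) = 114; grand total N = 412.
Expected count = (row total × column total) / N = 225 × 114 / 412 = 62.26.

62.26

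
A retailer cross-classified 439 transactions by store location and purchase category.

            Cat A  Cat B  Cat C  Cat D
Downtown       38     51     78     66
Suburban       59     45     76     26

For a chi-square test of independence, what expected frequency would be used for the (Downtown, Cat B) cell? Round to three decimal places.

Row total (Downtown) = 233; column total (Cat B) = 96; grand total N = 439.
Expected count = (row total × column total) / N = 233 × 96 / 439 = 50.952.

50.952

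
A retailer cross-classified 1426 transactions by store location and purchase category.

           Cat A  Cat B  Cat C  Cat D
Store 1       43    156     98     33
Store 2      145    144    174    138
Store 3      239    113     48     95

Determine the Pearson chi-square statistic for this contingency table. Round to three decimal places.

Row totals: 330, 601, 495. Column totals: 427, 413, 320, 266. Grand total N = 1426.
Expected counts (row total × column total / N):
  Store 1, Cat A: 330×427/1426 = 98.8149
  Store 1, Cat B: 330×413/1426 = 95.5750
  Store 1, Cat C: 330×320/1426 = 74.0533
  Store 1, Cat D: 330×266/1426 = 61.5568
  Store 2, Cat A: 601×427/1426 = 179.9628
  Store 2, Cat B: 601×413/1426 = 174.0624
  Store 2, Cat C: 601×320/1426 = 134.8668
  Store 2, Cat D: 601×266/1426 = 112.1080
  Store 3, Cat A: 495×427/1426 = 148.2223
  Store 3, Cat B: 495×413/1426 = 143.3626
  Store 3, Cat C: 495×320/1426 = 111.0799
  Store 3, Cat D: 495×266/1426 = 92.3352
Contributions (O − E)²/E:
  (43 − 98.8149)²/98.8149 = 31.5267
  (156 − 95.5750)²/95.5750 = 38.2023
  (98 − 74.0533)²/74.0533 = 7.7437
  (33 − 61.5568)²/61.5568 = 13.2478
  (145 − 179.9628)²/179.9628 = 6.7925
  (144 − 174.0624)²/174.0624 = 5.1921
  (174 − 134.8668)²/134.8668 = 11.3550
  (138 − 112.1080)²/112.1080 = 5.9799
  (239 − 148.2223)²/148.2223 = 55.5962
  (113 − 143.3626)²/143.3626 = 6.4305
  (48 − 111.0799)²/111.0799 = 35.8217
  (95 − 92.3352)²/92.3352 = 0.0769
χ² = 31.5267 + 38.2023 + 7.7437 + 13.2478 + 6.7925 + 5.1921 + 11.3550 + 5.9799 + 55.5962 + 6.4305 + 35.8217 + 0.0769 = 217.965

217.965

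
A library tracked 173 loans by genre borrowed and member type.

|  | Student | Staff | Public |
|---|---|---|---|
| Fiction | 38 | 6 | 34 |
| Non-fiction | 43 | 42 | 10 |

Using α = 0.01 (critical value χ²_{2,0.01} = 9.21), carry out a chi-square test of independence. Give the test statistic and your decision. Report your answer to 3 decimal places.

Row totals: 78, 95. Column totals: 81, 48, 44. Grand total N = 173.
Expected counts (row total × column total / N):
  Fiction, Student: 78×81/173 = 36.5202
  Fiction, Staff: 78×48/173 = 21.6416
  Fiction, Public: 78×44/173 = 19.8382
  Non-fiction, Student: 95×81/173 = 44.4798
  Non-fiction, Staff: 95×48/173 = 26.3584
  Non-fiction, Public: 95×44/173 = 24.1618
Contributions (O − E)²/E:
  (38 − 36.5202)²/36.5202 = 0.0600
  (6 − 21.6416)²/21.6416 = 11.3051
  (34 − 19.8382)²/19.8382 = 10.1096
  (43 − 44.4798)²/44.4798 = 0.0492
  (42 − 26.3584)²/26.3584 = 9.2820
  (10 − 24.1618)²/24.1618 = 8.3006
χ² = 0.0600 + 11.3051 + 10.1096 + 0.0492 + 9.2820 + 8.3006 = 39.107
df = (2−1)(3−1) = 2. Since 39.107 > 9.21, reject the null hypothesis of independence at α = 0.01.

39.107; reject H₀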